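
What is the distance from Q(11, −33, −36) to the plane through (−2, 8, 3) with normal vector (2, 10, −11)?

3

The plane has equation n·(r − (−2, 8, 3)) = 0, i.e. n·r = 43.
d = |2·11 + 10·(-33) + (-11)·(-36) − 43| / √(4 + 100 + 121) = |45| / 15 = 3.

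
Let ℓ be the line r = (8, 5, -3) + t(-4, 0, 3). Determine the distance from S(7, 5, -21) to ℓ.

Direction vector d = (-4, 0, 3).
AP = (-1, 0, -18), and AP × d = (0, 75, 0).
|AP × d|² = 5625 and |d|² = 25, so the distance is √(5625/25) = √225 = 15.

15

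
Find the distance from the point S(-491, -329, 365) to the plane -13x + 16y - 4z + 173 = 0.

n = (-13, 16, -4); n·P − (-173) = -168; |n| = 21; distance = 168/21 = 8.

8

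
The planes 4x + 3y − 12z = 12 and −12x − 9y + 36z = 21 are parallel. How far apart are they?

Divide the second equation by -3 to match normals: 4x + 3y − 12z = -7.
With common normal n = (4, 3, −12) (|n| = 13), the distance is |12 − (-7)|/|n| = 19/13.

19/13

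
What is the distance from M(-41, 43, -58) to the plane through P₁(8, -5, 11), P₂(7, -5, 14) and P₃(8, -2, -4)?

24/√35

P₁P₂ = (-1, 0, 3) and P₁P₃ = (0, 3, -15), so a normal is n = P₁P₂ × P₁P₃ = (-9, -15, -3).
d = |(-9)·(-41) + (-15)·43 + (-3)·(-58) − (-30)| / √(81 + 225 + 9) = |-72| / (3√35) = 24√35/35.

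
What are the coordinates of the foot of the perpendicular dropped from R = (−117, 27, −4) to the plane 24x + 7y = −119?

The perpendicular from R has direction n = (24, 7, 0): r = (−117, 27, −4) + t(24, 7, 0).
Substitute into the plane: n·(R + tn) = -119 gives -2619 + 625t = -119, so t = 4.
Foot = (−117, 27, −4) + 4·(24, 7, 0) = (−21, 55, −4).

(-21, 55, -4)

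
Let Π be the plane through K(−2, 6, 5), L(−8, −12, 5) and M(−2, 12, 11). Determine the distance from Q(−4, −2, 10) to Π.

7√11/11

KL = (−6, −18, 0) and KM = (0, 6, 6), so a normal is n = KL × KM = (−108, 36, −36).
Then n·(−4, −2, 10) − 252 = −252.
|n| = √(11664 + 1296 + 1296) = 36√11, so the distance is |-252|/(36√11) = 7/√11.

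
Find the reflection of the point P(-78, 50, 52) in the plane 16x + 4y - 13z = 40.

n = (16, 4, -13), |n|² = 441, n·P − 40 = -1764, so t = -1764/441 = -4.
Foot F = P − (-4)·n = (-14, 66, 0); the reflection is 2F − P = (50, 82, -52).

(50, 82, -52)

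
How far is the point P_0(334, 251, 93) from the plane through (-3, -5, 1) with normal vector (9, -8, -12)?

The plane has equation n·(r − (-3, -5, 1)) = 0, i.e. n·r = 1.
Then n·(334, 251, 93) - 1 = -119.
|n| = √(81 + 64 + 144) = 17, so the distance is |-119|/17 = 7.

7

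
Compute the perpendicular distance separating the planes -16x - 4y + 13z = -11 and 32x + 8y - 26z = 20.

Divide the second equation by -2 to match normals: -16x - 4y + 13z = -10.
Both planes have normal n = (-16, -4, 13), |n| = 21. Any point on the first plane is at distance |(-10) − (-11)|/|n| = 1/21 from the second.

1/21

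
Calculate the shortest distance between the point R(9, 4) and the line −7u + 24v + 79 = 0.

112/25

d = |(-7)·9 + 24·4 − (-79)| / √(49 + 576) = |112|/25 = 112/25.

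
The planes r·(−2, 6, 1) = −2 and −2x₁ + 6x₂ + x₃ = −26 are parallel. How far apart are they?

With common normal n = (−2, 6, 1) (|n| = √41), the distance is |(-2) − (-26)|/|n| = 24/√41.

24/√41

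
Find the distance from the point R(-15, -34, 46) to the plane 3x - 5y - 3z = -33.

20/√43

Normal vector n = (3, -5, -3), and n·(-15, -34, 46) - (-33) = 20.
|n| = √(9 + 25 + 9) = √43, so the distance is |20|/√43 = 20/√43.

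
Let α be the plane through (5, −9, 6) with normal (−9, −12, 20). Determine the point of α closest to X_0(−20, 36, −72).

The perpendicular from X_0 has direction n = (−9, −12, 20): r = (−20, 36, −72) + t(−9, −12, 20).
Substitute into the plane: n·(X_0 + tn) = 183 gives -1692 + 625t = 183, so t = 3.
Foot = (−20, 36, −72) + 3·(−9, −12, 20) = (−47, 0, −12).

(-47, 0, -12)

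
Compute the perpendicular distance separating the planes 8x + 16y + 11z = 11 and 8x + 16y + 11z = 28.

17/21

Both planes have normal n = (8, 16, 11), |n| = 21. Any point on the first plane is at distance |28 − 11|/|n| = 17/21 from the second.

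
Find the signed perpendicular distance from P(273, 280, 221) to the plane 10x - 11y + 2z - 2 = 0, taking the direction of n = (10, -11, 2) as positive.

6

n·P − 2 = 90.
|n| = 15, so the signed distance is 90/15 = 6.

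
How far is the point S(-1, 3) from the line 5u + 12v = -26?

57/13

The normal to the line is n = (5, 12) with |n| = 13.
|n·S − (-26)| = |31 − (-26)| = 57, so the distance is 57/13.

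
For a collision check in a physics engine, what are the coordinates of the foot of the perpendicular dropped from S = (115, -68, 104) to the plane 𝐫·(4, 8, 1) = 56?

(1051/9, -580/9, 940/9)

The perpendicular from S has direction n = (4, 8, 1): r = (115, -68, 104) + t(4, 8, 1).
Substitute into the plane: n·(S + tn) = 56 gives 20 + 81t = 56, so t = 4/9.
Foot = (115, -68, 104) + (4/9)·(4, 8, 1) = (1051/9, -580/9, 940/9).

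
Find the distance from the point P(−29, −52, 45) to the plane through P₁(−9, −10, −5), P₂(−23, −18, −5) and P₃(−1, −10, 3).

P₁P₂ = (−14, −8, 0) and P₁P₃ = (8, 0, 8), so a normal is n = P₁P₂ × P₁P₃ = (−64, 112, 64).
Then n·(−29, −52, 45) − (−864) = −224.
|n| = √(4096 + 12544 + 4096) = 144, so the distance is |-224|/144 = 14/9.

14/9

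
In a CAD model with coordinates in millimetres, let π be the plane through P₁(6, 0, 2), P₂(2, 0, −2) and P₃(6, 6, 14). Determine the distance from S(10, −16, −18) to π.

8/√6

P₁P₂ = (−4, 0, −4) and P₁P₃ = (0, 6, 12), so a normal is n = P₁P₂ × P₁P₃ = (24, 48, −24).
d = |24·10 + 48·(-16) + (-24)·(-18) − 96| / √(576 + 2304 + 576) = |-192| / (24√6) = 8/√6.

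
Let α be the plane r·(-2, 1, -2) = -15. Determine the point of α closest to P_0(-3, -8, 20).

(-9, -5, 14)

n = (-2, 1, -2), |n|² = 9, and n·P_0 − (-15) = -27.
t = -27/9 = -3, so the foot is P_0 − t·n = (-3, -8, 20) − (-3)·(-2, 1, -2) = (-9, -5, 14).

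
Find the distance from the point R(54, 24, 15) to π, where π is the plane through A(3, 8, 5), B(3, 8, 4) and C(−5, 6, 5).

13√17/17

AB = (0, 0, −1) and AC = (−8, −2, 0), so a normal is n = AB × AC = (−2, 8, 0).
Then n·(54, 24, 15) − 58 = 26.
|n| = √(4 + 64 + 0) = 2√17, so the distance is |26|/(2√17) = 13√17/17.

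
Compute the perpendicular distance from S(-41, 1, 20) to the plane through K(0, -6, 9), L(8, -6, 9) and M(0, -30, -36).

1

KL = (8, 0, 0) and KM = (0, -24, -45), so a normal is n = KL × KM = (0, 360, -192).
n = (0, 360, -192); n·P − (-3888) = 408; |n| = 408; distance = 408/408 = 1.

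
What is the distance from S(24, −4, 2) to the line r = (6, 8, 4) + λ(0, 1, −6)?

Direction vector d = (0, 1, −6).
AP = (18, −12, −2), and AP × d = (74, 108, 18).
|AP × d|² = 17464 and |d|² = 37, so the distance is √(17464/37) = √472 = 2√118.

2√118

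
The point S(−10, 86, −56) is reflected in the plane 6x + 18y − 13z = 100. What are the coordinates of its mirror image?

n = (6, 18, −13), |n|² = 529, n·S − 100 = 2116, so t = 2116/529 = 4.
Foot F = S − 4·n = (−34, 14, −4); the reflection is 2F − S = (−58, −58, 48).

(-58, -58, 48)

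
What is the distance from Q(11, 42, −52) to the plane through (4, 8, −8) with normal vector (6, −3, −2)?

The plane has equation n·(r − (4, 8, −8)) = 0, i.e. n·r = 16.
Then n·(11, 42, −52) − 16 = 28.
|n| = √(36 + 9 + 4) = 7, so the distance is |28|/7 = 4.

4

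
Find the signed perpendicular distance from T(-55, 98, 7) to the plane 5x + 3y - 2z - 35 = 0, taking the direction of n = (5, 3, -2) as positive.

n·T − 35 = -30.
|n| = √38, so the signed distance is -15√38/19.

-15√38/19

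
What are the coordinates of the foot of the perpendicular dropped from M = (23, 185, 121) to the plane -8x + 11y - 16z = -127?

The perpendicular from M has direction n = (-8, 11, -16): r = (23, 185, 121) + μ(-8, 11, -16).
Substitute into the plane: n·(M + μn) = -127 gives -85 + 441μ = -127, so μ = -2/21.
Foot = (23, 185, 121) + (-2/21)·(-8, 11, -16) = (499/21, 3863/21, 2573/21).

(499/21, 3863/21, 2573/21)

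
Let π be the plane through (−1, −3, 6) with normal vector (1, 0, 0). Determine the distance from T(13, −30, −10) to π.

The plane has equation n·(r − (−1, −3, 6)) = 0, i.e. n·r = -1.
d = |1·13 − (-1)| / √(1 + 0 + 0) = |14| / 1 = 14.

14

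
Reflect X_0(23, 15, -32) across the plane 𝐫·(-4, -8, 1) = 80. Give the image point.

(-9, -49, -24)

With n = (-4, -8, 1), the signed offset is (n·X_0 − 80)/|n|² = -324/81 = -4.
X_0' = X_0 − 2t·n = (23, 15, -32) − (-8)·(-4, -8, 1) = (-9, -49, -24).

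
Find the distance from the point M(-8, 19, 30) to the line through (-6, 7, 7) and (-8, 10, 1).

A direction vector is d = (-2, 3, -6).
AP = (-2, 12, 23), and AP × d = (-141, -58, 18).
|AP × d|² = 23569 and |d|² = 49, so the distance is √(23569/49) = √481.

√481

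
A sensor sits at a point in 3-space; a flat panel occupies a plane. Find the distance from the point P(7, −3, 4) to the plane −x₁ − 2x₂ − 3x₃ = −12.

√14/14

Normal vector n = (−1, −2, −3), and n·(7, −3, 4) − (−12) = −1.
|n| = √(1 + 4 + 9) = √14, so the distance is |-1|/√14 = √14/14.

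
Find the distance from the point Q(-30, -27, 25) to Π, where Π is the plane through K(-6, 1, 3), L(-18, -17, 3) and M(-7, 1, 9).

KL = (-12, -18, 0) and KM = (-1, 0, 6), so a normal is n = KL × KM = (-108, 72, -18).
n = (-108, 72, -18); n·P − 666 = 180; |n| = 18√53; distance = 180/(18√53) = 10/√53.

10√53/53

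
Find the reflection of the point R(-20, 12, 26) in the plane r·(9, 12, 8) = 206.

(-304/17, 252/17, 474/17)

n = (9, 12, 8), |n|² = 289, n·R − 206 = -34, so t = -34/289 = -2/17.
Foot F = R − (-2/17)·n = (-322/17, 228/17, 458/17); the reflection is 2F − R = (-304/17, 252/17, 474/17).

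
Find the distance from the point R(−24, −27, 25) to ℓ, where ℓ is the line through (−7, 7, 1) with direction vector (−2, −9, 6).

Direction vector d = (−2, −9, 6).
AP = (−17, −34, 24); AP·d = 484, |AP|² = 2021, |d|² = 121.
distance² = |AP|² − (AP·d)²/|d|² = 2021 − 234256/121 = 85, so the distance is √85.

√85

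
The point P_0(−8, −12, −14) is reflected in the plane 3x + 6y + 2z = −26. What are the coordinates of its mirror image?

With n = (3, 6, 2), the signed offset is (n·P_0 − (-26))/|n|² = -98/49 = -2.
P_0' = P_0 − 2t·n = (−8, −12, −14) − (-4)·(3, 6, 2) = (4, 12, −6).

(4, 12, -6)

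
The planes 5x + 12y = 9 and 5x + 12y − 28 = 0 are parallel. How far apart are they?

19/13

With common normal n = (5, 12, 0) (|n| = 13), the distance is |9 − 28|/|n| = 19/13.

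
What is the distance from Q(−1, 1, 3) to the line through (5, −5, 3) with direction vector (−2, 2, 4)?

Direction vector d = (−2, 2, 4).
AP = (−6, 6, 0); AP·d = 24, |AP|² = 72, |d|² = 24.
distance² = |AP|² − (AP·d)²/|d|² = 72 − 576/24 = 48, so the distance is 4√3.

4√3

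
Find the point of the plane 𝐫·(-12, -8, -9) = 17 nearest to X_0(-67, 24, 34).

The perpendicular from X_0 has direction n = (-12, -8, -9): r = (-67, 24, 34) + λ(-12, -8, -9).
Substitute into the plane: n·(X_0 + λn) = 17 gives 306 + 289λ = 17, so λ = -1.
Foot = (-67, 24, 34) + (-1)·(-12, -8, -9) = (-55, 32, 43).

(-55, 32, 43)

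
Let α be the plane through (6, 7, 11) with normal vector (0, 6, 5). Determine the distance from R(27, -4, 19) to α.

26√61/61

The plane has equation n·(r − (6, 7, 11)) = 0, i.e. n·r = 97.
d = |6·(-4) + 5·19 − 97| / √(0 + 36 + 25) = |-26| / √61 = 26√61/61.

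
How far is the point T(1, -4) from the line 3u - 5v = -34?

The normal to the line is n = (3, -5) with |n| = √34.
|n·T − (-34)| = |23 − (-34)| = 57, so the distance is 57/√34.

57√34/34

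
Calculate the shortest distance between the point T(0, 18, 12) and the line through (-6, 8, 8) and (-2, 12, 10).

A direction vector is d = (4, 4, 2).
AP = (6, 10, 4), and AP × d = (4, 4, -16).
|AP × d|² = 288 and |d|² = 36, so the distance is √(288/36) = √8 = 2√2.

2√2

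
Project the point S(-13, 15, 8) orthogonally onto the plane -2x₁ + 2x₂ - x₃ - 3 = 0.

(-3, 5, 13)

n = (-2, 2, -1), |n|² = 9, and n·S − 3 = 45.
t = 45/9 = 5, so the foot is S − t·n = (-13, 15, 8) − 5·(-2, 2, -1) = (-3, 5, 13).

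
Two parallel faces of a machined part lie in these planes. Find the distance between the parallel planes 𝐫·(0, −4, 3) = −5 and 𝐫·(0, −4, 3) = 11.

16/5

With common normal n = (0, −4, 3) (|n| = 5), the distance is |(-5) − 11|/|n| = 16/5.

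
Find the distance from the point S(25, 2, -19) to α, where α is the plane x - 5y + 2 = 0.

17/√26

Normal vector n = (1, -5, 0), and n·(25, 2, -19) - (-2) = 17.
|n| = √(1 + 25 + 0) = √26, so the distance is |17|/√26 = 17/√26.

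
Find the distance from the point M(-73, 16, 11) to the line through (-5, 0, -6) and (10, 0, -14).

A direction vector is d = (15, 0, -8).
AP = (-68, 16, 17); AP·d = -1156, |AP|² = 5169, |d|² = 289.
distance² = |AP|² − (AP·d)²/|d|² = 5169 − 1336336/289 = 545, so the distance is √545.

√545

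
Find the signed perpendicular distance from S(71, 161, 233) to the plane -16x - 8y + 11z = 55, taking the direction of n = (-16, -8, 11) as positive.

4

n·S − 55 = 84.
|n| = 21, so the signed distance is 84/21 = 4.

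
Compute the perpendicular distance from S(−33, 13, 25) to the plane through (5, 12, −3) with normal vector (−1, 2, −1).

2√6

The plane has equation n·(r − (5, 12, −3)) = 0, i.e. n·r = 22.
n = (−1, 2, −1); n·P − 22 = 12; |n| = √6; distance = 12/√6 = 2√6.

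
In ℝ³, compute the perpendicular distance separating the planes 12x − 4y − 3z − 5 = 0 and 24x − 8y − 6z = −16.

Divide the second equation by 2 to match normals: 12x − 4y − 3z = -8.
Both planes have normal n = (12, −4, −3), |n| = 13. Any point on the first plane is at distance |(-8) − 5|/|n| = 13/13 = 1 from the second.

1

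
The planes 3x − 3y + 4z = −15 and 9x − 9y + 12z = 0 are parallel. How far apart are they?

Divide the second equation by 3 to match normals: 3x − 3y + 4z = 0.
Both planes have normal n = (3, −3, 4), |n| = √34. Any point on the first plane is at distance |0 − (-15)|/|n| = 15/√34 = 15√34/34 from the second.

15/√34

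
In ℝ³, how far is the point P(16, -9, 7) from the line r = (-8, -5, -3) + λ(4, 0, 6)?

Direction vector d = (4, 0, 6).
AP = (24, -4, 10), and AP × d = (-24, -104, 16).
|AP × d|² = 11648 and |d|² = 52, so the distance is √(11648/52) = √224 = 4√14.

4√14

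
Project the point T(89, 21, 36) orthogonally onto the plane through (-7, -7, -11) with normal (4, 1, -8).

n = (4, 1, -8), |n|² = 81, and n·T − 53 = 36.
t = 36/81 = 4/9, so the foot is T − t·n = (89, 21, 36) − (4/9)·(4, 1, -8) = (785/9, 185/9, 356/9).

(785/9, 185/9, 356/9)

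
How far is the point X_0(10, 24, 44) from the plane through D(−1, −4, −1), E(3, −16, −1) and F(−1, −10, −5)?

13/7

DE = (4, −12, 0) and DF = (0, −6, −4), so a normal is n = DE × DF = (48, 16, −24).
Then n·(10, 24, 44) − (−88) = −104.
|n| = √(2304 + 256 + 576) = 56, so the distance is |-104|/56 = 13/7.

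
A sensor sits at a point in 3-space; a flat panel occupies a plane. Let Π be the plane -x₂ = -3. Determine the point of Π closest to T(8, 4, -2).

The perpendicular from T has direction n = (0, -1, 0): r = (8, 4, -2) + t(0, -1, 0).
Substitute into the plane: n·(T + tn) = -3 gives -4 + 1t = -3, so t = 1.
Foot = (8, 4, -2) + 1·(0, -1, 0) = (8, 3, -2).

(8, 3, -2)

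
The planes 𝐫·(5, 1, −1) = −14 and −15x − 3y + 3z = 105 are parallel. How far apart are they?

Divide the second equation by -3 to match normals: 5x + y − z = -35.
Both planes have normal n = (5, 1, −1), |n| = 3√3. Any point on the first plane is at distance |(-35) − (-14)|/|n| = 21/(3√3) = 7/√3 from the second.

7√3/3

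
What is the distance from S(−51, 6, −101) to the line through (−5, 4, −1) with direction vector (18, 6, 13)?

Direction vector d = (18, 6, 13).
AP = (−46, 2, −100), and AP × d = (626, −1202, −312).
|AP × d|² = 1934024 and |d|² = 529, so the distance is √(1934024/529) = √3656 = 2√914.

2√914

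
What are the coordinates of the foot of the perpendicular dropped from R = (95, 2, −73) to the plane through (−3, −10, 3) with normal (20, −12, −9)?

The perpendicular from R has direction n = (20, −12, −9): r = (95, 2, −73) + t(20, −12, −9).
Substitute into the plane: n·(R + tn) = 33 gives 2533 + 625t = 33, so t = -4.
Foot = (95, 2, −73) + (-4)·(20, −12, −9) = (15, 50, −37).

(15, 50, -37)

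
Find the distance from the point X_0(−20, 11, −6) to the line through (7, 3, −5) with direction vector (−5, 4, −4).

Direction vector d = (−5, 4, −4).
AP = (−27, 8, −1), and AP × d = (−28, −103, −68).
|AP × d|² = 16017 and |d|² = 57, so the distance is √(16017/57) = √281.

√281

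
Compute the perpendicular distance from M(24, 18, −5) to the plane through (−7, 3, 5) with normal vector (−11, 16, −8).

The plane has equation n·(r − (−7, 3, 5)) = 0, i.e. n·r = 85.
d = |(-11)·24 + 16·18 + (-8)·(-5) − 85| / √(121 + 256 + 64) = |-21| / 21 = 1.

1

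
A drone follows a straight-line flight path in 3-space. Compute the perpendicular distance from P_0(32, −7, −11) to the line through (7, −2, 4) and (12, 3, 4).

15√3

A direction vector is d = (5, 5, 0).
AP = (25, −5, −15); AP·d = 100, |AP|² = 875, |d|² = 50.
distance² = |AP|² − (AP·d)²/|d|² = 875 − 10000/50 = 675, so the distance is 15√3.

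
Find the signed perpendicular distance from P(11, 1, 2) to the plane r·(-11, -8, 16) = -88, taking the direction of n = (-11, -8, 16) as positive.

-3/7

n·P − (-88) = -9.
|n| = 21, so the signed distance is -9/21 = -3/7.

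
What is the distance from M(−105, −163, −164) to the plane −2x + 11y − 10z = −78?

d = |(-2)·(-105) + 11·(-163) + (-10)·(-164) − (-78)| / √(4 + 121 + 100) = |135| / 15 = 9.

9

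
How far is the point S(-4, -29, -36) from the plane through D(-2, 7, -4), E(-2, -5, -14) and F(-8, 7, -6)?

8/√65

DE = (0, -12, -10) and DF = (-6, 0, -2), so a normal is n = DE × DF = (24, 60, -72).
Then n·(-4, -29, -36) - 660 = 96.
|n| = √(576 + 3600 + 5184) = 12√65, so the distance is |96|/(12√65) = 8√65/65.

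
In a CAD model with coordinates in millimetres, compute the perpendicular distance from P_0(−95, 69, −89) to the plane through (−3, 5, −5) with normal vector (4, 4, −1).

The plane has equation n·(r − (−3, 5, −5)) = 0, i.e. n·r = 13.
n = (4, 4, −1); n·P − 13 = -28; |n| = √33; distance = 28/√33 = 28√33/33.

28/√33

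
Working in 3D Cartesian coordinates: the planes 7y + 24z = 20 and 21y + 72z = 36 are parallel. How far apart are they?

Divide the second equation by 3 to match normals: 7y + 24z = 12.
Both planes have normal n = (0, 7, 24), |n| = 25. Any point on the first plane is at distance |12 − 20|/|n| = 8/25 from the second.

8/25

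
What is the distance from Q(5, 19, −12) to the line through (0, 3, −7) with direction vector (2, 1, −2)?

Direction vector d = (2, 1, −2).
AP = (5, 16, −5); AP·d = 36, |AP|² = 306, |d|² = 9.
distance² = |AP|² − (AP·d)²/|d|² = 306 − 1296/9 = 162, so the distance is 9√2.

9√2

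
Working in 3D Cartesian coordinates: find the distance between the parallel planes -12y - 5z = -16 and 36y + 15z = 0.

16/13

Divide the second equation by -3 to match normals: -12y - 5z = 0.
Both planes have normal n = (0, -12, -5), |n| = 13. Any point on the first plane is at distance |0 − (-16)|/|n| = 16/13 from the second.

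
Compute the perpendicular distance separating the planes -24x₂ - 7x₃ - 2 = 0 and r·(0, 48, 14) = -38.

Divide the second equation by -2 to match normals: -24x₂ - 7x₃ = 19.
Both planes have normal n = (0, -24, -7), |n| = 25. Any point on the first plane is at distance |19 − 2|/|n| = 17/25 from the second.

17/25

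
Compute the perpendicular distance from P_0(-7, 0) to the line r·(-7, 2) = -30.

d = |(-7)·(-7) + 2·0 − (-30)| / √(49 + 4) = |79|/√53 = 79√53/53.

79/√53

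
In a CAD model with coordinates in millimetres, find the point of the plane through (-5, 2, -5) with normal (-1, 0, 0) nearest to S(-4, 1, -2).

n = (-1, 0, 0), |n|² = 1, and n·S − 5 = -1.
t = -1/1 = -1, so the foot is S − t·n = (-4, 1, -2) − (-1)·(-1, 0, 0) = (-5, 1, -2).

(-5, 1, -2)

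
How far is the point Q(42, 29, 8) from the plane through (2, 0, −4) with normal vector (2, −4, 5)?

8√5/5

The plane has equation n·(r − (2, 0, −4)) = 0, i.e. n·r = -16.
n = (2, −4, 5); n·P − (-16) = 24; |n| = 3√5; distance = 24/(3√5) = 8√5/5.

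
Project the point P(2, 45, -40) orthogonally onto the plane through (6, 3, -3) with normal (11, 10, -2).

n = (11, 10, -2), |n|² = 225, and n·P − 102 = 450.
t = 450/225 = 2, so the foot is P − t·n = (2, 45, -40) − 2·(11, 10, -2) = (-20, 25, -36).

(-20, 25, -36)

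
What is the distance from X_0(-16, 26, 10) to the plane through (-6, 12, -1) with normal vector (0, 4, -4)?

3/√2

The plane has equation n·(r − (-6, 12, -1)) = 0, i.e. n·r = 52.
d = |4·26 + (-4)·10 − 52| / √(0 + 16 + 16) = |12| / (4√2) = 3/√2.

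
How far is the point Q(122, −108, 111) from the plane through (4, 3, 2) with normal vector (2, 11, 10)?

The plane has equation n·(r − (4, 3, 2)) = 0, i.e. n·r = 61.
d = |2·122 + 11·(-108) + 10·111 − 61| / √(4 + 121 + 100) = |105| / 15 = 7.

7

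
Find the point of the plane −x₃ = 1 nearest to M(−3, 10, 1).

(-3, 10, -1)

The perpendicular from M has direction n = (0, 0, −1): r = (−3, 10, 1) + μ(0, 0, −1).
Substitute into the plane: n·(M + μn) = 1 gives -1 + 1μ = 1, so μ = 2.
Foot = (−3, 10, 1) + 2·(0, 0, −1) = (−3, 10, −1).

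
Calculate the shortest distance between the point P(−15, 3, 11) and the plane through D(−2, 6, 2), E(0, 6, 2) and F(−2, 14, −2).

3√5

DE = (2, 0, 0) and DF = (0, 8, −4), so a normal is n = DE × DF = (0, 8, 16).
d = |8·3 + 16·11 − 80| / √(0 + 64 + 256) = |120| / (8√5) = 3√5.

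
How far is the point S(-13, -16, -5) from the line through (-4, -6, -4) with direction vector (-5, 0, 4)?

√141

Direction vector d = (-5, 0, 4).
AP = (-9, -10, -1); AP·d = 41, |AP|² = 182, |d|² = 41.
distance² = |AP|² − (AP·d)²/|d|² = 182 − 1681/41 = 141, so the distance is √141.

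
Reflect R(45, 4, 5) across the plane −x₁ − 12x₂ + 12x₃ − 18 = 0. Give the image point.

(759/17, -4/17, 157/17)

n = (−1, −12, 12), |n|² = 289, n·R − 18 = -51, so t = -51/289 = -3/17.
Foot F = R − (-3/17)·n = (762/17, 32/17, 121/17); the reflection is 2F − R = (759/17, −4/17, 157/17).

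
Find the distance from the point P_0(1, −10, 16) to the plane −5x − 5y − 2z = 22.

√6/2

d = |(-5)·1 + (-5)·(-10) + (-2)·16 − 22| / √(25 + 25 + 4) = |-9| / (3√6) = 3/√6.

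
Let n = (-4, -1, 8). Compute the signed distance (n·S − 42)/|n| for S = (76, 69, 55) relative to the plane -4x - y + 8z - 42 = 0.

25/9

n·S − 42 = 25.
|n| = 9, so the signed distance is 25/9.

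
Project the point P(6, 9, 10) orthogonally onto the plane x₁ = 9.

The perpendicular from P has direction n = (1, 0, 0): r = (6, 9, 10) + t(1, 0, 0).
Substitute into the plane: n·(P + tn) = 9 gives 6 + 1t = 9, so t = 3.
Foot = (6, 9, 10) + 3·(1, 0, 0) = (9, 9, 10).

(9, 9, 10)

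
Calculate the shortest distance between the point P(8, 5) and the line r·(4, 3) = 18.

d = |4·8 + 3·5 − 18| / √(16 + 9) = |29|/5 = 29/5.

29/5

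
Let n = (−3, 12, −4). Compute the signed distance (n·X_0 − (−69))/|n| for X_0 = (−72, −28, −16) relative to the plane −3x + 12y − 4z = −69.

n·X_0 − (-69) = 13.
|n| = 13, so the signed distance is 13/13 = 1.

1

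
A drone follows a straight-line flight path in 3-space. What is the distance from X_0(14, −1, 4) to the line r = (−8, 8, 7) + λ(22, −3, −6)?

3√5

Direction vector d = (22, −3, −6).
AP = (22, −9, −3), and AP × d = (45, 66, 132).
|AP × d|² = 23805 and |d|² = 529, so the distance is √(23805/529) = √45 = 3√5.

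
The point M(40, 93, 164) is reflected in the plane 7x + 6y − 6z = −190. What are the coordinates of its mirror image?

With n = (7, 6, −6), the signed offset is (n·M − (-190))/|n|² = 44/121 = 4/11.
M' = M − 2t·n = (40, 93, 164) − (8/11)·(7, 6, −6) = (384/11, 975/11, 1852/11).

(384/11, 975/11, 1852/11)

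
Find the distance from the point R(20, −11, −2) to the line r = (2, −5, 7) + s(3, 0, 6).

21

Direction vector d = (3, 0, 6).
AP = (18, −6, −9), and AP × d = (−36, −135, 18).
|AP × d|² = 19845 and |d|² = 45, so the distance is √(19845/45) = √441 = 21.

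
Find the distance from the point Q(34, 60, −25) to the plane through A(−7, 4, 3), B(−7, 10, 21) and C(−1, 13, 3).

23/11

AB = (0, 6, 18) and AC = (6, 9, 0), so a normal is n = AB × AC = (−162, 108, −36).
Then n·(34, 60, −25) − 1458 = 414.
|n| = √(26244 + 11664 + 1296) = 198, so the distance is |414|/198 = 23/11.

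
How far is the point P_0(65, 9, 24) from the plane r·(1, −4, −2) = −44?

25/√21

n = (1, −4, −2); n·P − (-44) = 25; |n| = √21; distance = 25/√21 = 25√21/21.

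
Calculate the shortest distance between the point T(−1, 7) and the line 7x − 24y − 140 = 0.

d = |7·(-1) + (-24)·7 − 140| / √(49 + 576) = |-315|/25 = 63/5.

63/5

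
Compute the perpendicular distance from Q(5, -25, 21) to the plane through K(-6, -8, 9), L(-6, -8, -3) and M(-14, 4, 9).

KL = (0, 0, -12) and KM = (-8, 12, 0), so a normal is n = KL × KM = (144, 96, 0).
n = (144, 96, 0); n·P − (-1632) = -48; |n| = 48√13; distance = 48/(48√13) = √13/13.

1/√13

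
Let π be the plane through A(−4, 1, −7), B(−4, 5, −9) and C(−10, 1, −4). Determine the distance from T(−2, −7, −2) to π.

AB = (0, 4, −2) and AC = (−6, 0, 3), so a normal is n = AB × AC = (12, 12, 24).
n = (12, 12, 24); n·P − (-204) = 48; |n| = 12√6; distance = 48/(12√6) = 2√6/3.

4/√6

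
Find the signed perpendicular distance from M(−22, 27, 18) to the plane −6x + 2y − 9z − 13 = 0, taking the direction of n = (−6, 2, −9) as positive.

1

n·M − 13 = 11.
|n| = 11, so the signed distance is 11/11 = 1.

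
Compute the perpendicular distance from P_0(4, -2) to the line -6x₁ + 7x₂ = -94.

56/√85

d = |(-6)·4 + 7·(-2) − (-94)| / √(36 + 49) = |56|/√85 = 56/√85.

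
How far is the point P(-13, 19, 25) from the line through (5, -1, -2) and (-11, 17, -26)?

√1453

A direction vector is d = (-16, 18, -24).
AP = (-18, 20, 27); AP·d = 0, |AP|² = 1453, |d|² = 1156.
distance² = |AP|² − (AP·d)²/|d|² = 1453 − 0/1156 = 1453, so the distance is √1453.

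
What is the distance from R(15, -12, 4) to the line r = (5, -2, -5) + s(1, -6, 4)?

√69

Direction vector d = (1, -6, 4).
AP = (10, -10, 9), and AP × d = (14, -31, -50).
|AP × d|² = 3657 and |d|² = 53, so the distance is √(3657/53) = √69.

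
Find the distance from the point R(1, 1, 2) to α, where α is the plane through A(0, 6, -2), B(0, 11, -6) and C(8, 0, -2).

AB = (0, 5, -4) and AC = (8, -6, 0), so a normal is n = AB × AC = (-24, -32, -40).
Then n·(1, 1, 2) - (-112) = -24.
|n| = √(576 + 1024 + 1600) = 40√2, so the distance is |-24|/(40√2) = 3√2/10.

3√2/10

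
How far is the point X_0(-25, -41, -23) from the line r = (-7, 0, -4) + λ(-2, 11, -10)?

Direction vector d = (-2, 11, -10).
AP = (-18, -41, -19); AP·d = -225, |AP|² = 2366, |d|² = 225.
distance² = |AP|² − (AP·d)²/|d|² = 2366 − 50625/225 = 2141, so the distance is √2141.

√2141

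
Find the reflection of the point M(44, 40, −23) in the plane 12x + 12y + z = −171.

With n = (12, 12, 1), the signed offset is (n·M − (-171))/|n|² = 1156/289 = 4.
M' = M − 2t·n = (44, 40, −23) − 8·(12, 12, 1) = (−52, −56, −31).

(-52, -56, -31)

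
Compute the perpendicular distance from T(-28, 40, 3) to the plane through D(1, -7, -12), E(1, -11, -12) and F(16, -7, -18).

DE = (0, -4, 0) and DF = (15, 0, -6), so a normal is n = DE × DF = (24, 0, 60).
Then n·(-28, 40, 3) - (-696) = 204.
|n| = √(576 + 0 + 3600) = 12√29, so the distance is |204|/(12√29) = 17√29/29.

17/√29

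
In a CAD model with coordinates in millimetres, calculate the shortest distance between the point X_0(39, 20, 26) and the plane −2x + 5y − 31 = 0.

Normal vector n = (−2, 5, 0), and n·(39, 20, 26) − 31 = −9.
|n| = √(4 + 25 + 0) = √29, so the distance is |-9|/√29 = 9/√29.

9√29/29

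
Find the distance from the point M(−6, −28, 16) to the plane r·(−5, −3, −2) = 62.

Normal vector n = (−5, −3, −2), and n·(−6, −28, 16) − 62 = 20.
|n| = √(25 + 9 + 4) = √38, so the distance is |20|/√38 = 10√38/19.

20/√38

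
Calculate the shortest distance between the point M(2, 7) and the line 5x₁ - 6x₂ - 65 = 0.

97√61/61

The normal to the line is n = (5, -6) with |n| = √61.
|n·M − 65| = |-32 − 65| = 97, so the distance is 97/√61.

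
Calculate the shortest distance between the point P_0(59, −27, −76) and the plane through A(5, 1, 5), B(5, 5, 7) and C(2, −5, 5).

26/3

AB = (0, 4, 2) and AC = (−3, −6, 0), so a normal is n = AB × AC = (12, −6, 12).
d = |12·59 + (-6)·(-27) + 12·(-76) − 114| / √(144 + 36 + 144) = |-156| / 18 = 26/3.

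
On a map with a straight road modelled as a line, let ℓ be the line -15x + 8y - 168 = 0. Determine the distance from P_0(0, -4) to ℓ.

d = |(-15)·0 + 8·(-4) − 168| / √(225 + 64) = |-200|/17 = 200/17.

200/17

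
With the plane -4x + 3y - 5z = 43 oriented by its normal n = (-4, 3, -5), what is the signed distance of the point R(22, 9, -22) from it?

n·R − 43 = 6.
|n| = 5√2, so the signed distance is 3√2/5.

3√2/5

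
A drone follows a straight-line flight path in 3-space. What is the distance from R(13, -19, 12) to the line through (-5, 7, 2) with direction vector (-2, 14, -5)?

Direction vector d = (-2, 14, -5).
AP = (18, -26, 10); AP·d = -450, |AP|² = 1100, |d|² = 225.
distance² = |AP|² − (AP·d)²/|d|² = 1100 − 202500/225 = 200, so the distance is 10√2.

10√2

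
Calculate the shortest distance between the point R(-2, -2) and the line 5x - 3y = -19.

15/√34

d = |5·(-2) + (-3)·(-2) − (-19)| / √(25 + 9) = |15|/√34 = 15√34/34.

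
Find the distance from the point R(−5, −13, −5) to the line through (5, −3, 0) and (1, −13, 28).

A direction vector is d = (−4, −10, 28).
AP = (−10, −10, −5); AP·d = 0, |AP|² = 225, |d|² = 900.
distance² = |AP|² − (AP·d)²/|d|² = 225 − 0/900 = 225, so the distance is 15.

15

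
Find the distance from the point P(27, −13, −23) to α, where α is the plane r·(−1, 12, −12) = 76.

1

n = (−1, 12, −12); n·P − 76 = 17; |n| = 17; distance = 17/17 = 1.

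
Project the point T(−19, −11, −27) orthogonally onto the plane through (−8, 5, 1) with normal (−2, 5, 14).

The perpendicular from T has direction n = (−2, 5, 14): r = (−19, −11, −27) + λ(−2, 5, 14).
Substitute into the plane: n·(T + λn) = 55 gives -395 + 225λ = 55, so λ = 2.
Foot = (−19, −11, −27) + 2·(−2, 5, 14) = (−23, −1, 1).

(-23, -1, 1)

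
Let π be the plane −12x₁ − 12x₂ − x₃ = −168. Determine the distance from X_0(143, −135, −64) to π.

8

d = |(-12)·143 + (-12)·(-135) + (-1)·(-64) − (-168)| / √(144 + 144 + 1) = |136| / 17 = 8.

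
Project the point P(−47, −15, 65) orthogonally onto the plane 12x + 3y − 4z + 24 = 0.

(13, 0, 45)

The perpendicular from P has direction n = (12, 3, −4): r = (−47, −15, 65) + μ(12, 3, −4).
Substitute into the plane: n·(P + μn) = -24 gives -869 + 169μ = -24, so μ = 5.
Foot = (−47, −15, 65) + 5·(12, 3, −4) = (13, 0, 45).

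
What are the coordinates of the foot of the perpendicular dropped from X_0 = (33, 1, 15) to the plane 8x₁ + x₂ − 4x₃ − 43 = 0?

(17, -1, 23)

The perpendicular from X_0 has direction n = (8, 1, −4): r = (33, 1, 15) + λ(8, 1, −4).
Substitute into the plane: n·(X_0 + λn) = 43 gives 205 + 81λ = 43, so λ = -2.
Foot = (33, 1, 15) + (-2)·(8, 1, −4) = (17, −1, 23).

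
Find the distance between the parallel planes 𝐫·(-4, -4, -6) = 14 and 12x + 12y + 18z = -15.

9/(2√17)

Divide the second equation by -3 to match normals: -4x - 4y - 6z = 5.
Both planes have normal n = (-4, -4, -6), |n| = 2√17. Any point on the first plane is at distance |5 − 14|/|n| = 9/(2√17) = 9√17/34 from the second.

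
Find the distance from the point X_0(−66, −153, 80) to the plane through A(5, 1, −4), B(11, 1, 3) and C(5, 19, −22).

AB = (6, 0, 7) and AC = (0, 18, −18), so a normal is n = AB × AC = (−126, 108, 108).
Then n·(−66, −153, 80) − (−954) = 1386.
|n| = √(15876 + 11664 + 11664) = 198, so the distance is |1386|/198 = 7.

7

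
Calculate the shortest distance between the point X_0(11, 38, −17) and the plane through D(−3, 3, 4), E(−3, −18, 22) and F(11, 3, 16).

21/11

DE = (0, −21, 18) and DF = (14, 0, 12), so a normal is n = DE × DF = (−252, 252, 294).
d = |(-252)·11 + 252·38 + 294·(-17) − 2688| / √(63504 + 63504 + 86436) = |-882| / 462 = 21/11.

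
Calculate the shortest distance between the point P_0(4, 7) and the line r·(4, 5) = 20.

31√41/41

d = |4·4 + 5·7 − 20| / √(16 + 25) = |31|/√41 = 31/√41.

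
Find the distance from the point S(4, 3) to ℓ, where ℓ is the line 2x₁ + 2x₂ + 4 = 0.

9√2/2

d = |2·4 + 2·3 − (-4)| / √(4 + 4) = |18|/(2√2) = 9/√2.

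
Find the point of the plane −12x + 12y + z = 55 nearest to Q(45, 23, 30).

n = (−12, 12, 1), |n|² = 289, and n·Q − 55 = -289.
t = -289/289 = -1, so the foot is Q − t·n = (45, 23, 30) − (-1)·(−12, 12, 1) = (33, 35, 31).

(33, 35, 31)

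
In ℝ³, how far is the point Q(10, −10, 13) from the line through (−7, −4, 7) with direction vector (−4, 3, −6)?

Direction vector d = (−4, 3, −6).
AP = (17, −6, 6), and AP × d = (18, 78, 27).
|AP × d|² = 7137 and |d|² = 61, so the distance is √(7137/61) = √117 = 3√13.

3√13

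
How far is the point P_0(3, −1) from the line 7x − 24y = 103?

The normal to the line is n = (7, −24) with |n| = 25.
|n·P_0 − 103| = |45 − 103| = 58, so the distance is 58/25.

58/25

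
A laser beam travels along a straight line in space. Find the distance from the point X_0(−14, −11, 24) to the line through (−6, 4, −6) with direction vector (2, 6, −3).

Direction vector d = (2, 6, −3).
AP = (−8, −15, 30), and AP × d = (−135, 36, −18).
|AP × d|² = 19845 and |d|² = 49, so the distance is √(19845/49) = √405 = 9√5.

9√5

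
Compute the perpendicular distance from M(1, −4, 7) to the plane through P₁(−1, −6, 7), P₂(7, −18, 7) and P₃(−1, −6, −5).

P₁P₂ = (8, −12, 0) and P₁P₃ = (0, 0, −12), so a normal is n = P₁P₂ × P₁P₃ = (144, 96, 0).
n = (144, 96, 0); n·P − (-720) = 480; |n| = 48√13; distance = 480/(48√13) = 10/√13.

10/√13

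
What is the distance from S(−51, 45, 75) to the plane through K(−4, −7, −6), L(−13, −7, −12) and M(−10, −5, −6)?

KL = (−9, 0, −6) and KM = (−6, 2, 0), so a normal is n = KL × KM = (12, 36, −18).
Then n·(−51, 45, 75) − (−192) = −150.
|n| = √(144 + 1296 + 324) = 42, so the distance is |-150|/42 = 25/7.

25/7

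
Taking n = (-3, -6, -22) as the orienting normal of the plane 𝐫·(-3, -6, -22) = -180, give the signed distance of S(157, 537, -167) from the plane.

7

n·S − (-180) = 161.
|n| = 23, so the signed distance is 161/23 = 7.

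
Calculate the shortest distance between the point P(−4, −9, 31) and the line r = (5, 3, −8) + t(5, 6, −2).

3√129

Direction vector d = (5, 6, −2).
AP = (−9, −12, 39), and AP × d = (−210, 177, 6).
|AP × d|² = 75465 and |d|² = 65, so the distance is √(75465/65) = √1161 = 3√129.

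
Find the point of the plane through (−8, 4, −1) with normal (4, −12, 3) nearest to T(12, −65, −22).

(-8, -5, -37)

n = (4, −12, 3), |n|² = 169, and n·T − (-83) = 845.
t = 845/169 = 5, so the foot is T − t·n = (12, −65, −22) − 5·(4, −12, 3) = (−8, −5, −37).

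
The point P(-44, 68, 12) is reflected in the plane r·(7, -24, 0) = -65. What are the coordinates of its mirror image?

n = (7, -24, 0), |n|² = 625, n·P − (-65) = -1875, so t = -1875/625 = -3.
Foot F = P − (-3)·n = (-23, -4, 12); the reflection is 2F − P = (-2, -76, 12).

(-2, -76, 12)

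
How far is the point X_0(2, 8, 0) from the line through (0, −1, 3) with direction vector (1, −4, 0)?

Direction vector d = (1, −4, 0).
AP = (2, 9, −3), and AP × d = (−12, −3, −17).
|AP × d|² = 442 and |d|² = 17, so the distance is √(442/17) = √26.

√26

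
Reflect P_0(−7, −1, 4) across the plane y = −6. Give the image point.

With n = (0, 1, 0), the signed offset is (n·P_0 − (-6))/|n|² = 5/1 = 5.
P_0' = P_0 − 2t·n = (−7, −1, 4) − 10·(0, 1, 0) = (−7, −11, 4).

(-7, -11, 4)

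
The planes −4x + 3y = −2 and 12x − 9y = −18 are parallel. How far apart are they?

8/5

Divide the second equation by -3 to match normals: −4x + 3y = 6.
Both planes have normal n = (−4, 3, 0), |n| = 5. Any point on the first plane is at distance |6 − (-2)|/|n| = 8/5 from the second.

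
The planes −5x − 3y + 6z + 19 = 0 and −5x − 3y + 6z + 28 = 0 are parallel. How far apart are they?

Both planes have normal n = (−5, −3, 6), |n| = √70. Any point on the first plane is at distance |(-28) − (-19)|/|n| = 9/√70 = 9√70/70 from the second.

9√70/70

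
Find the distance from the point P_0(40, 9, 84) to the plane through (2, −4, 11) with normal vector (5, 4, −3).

The plane has equation n·(r − (2, −4, 11)) = 0, i.e. n·r = -39.
Then n·(40, 9, 84) − (−39) = 23.
|n| = √(25 + 16 + 9) = 5√2, so the distance is |23|/(5√2) = 23√2/10.

23/(5√2)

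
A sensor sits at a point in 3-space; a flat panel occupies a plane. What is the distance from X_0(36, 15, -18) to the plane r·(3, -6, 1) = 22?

Normal vector n = (3, -6, 1), and n·(36, 15, -18) - 22 = -22.
|n| = √(9 + 36 + 1) = √46, so the distance is |-22|/√46 = 22/√46.

11√46/23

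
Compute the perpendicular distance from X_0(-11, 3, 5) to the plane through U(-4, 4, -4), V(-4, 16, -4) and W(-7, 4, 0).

1/5

UV = (0, 12, 0) and UW = (-3, 0, 4), so a normal is n = UV × UW = (48, 0, 36).
Then n·(-11, 3, 5) - (-336) = -12.
|n| = √(2304 + 0 + 1296) = 60, so the distance is |-12|/60 = 1/5.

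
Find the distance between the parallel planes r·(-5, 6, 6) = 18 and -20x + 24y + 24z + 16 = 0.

22√97/97

Divide the second equation by 4 to match normals: -5x + 6y + 6z = -4.
With common normal n = (-5, 6, 6) (|n| = √97), the distance is |18 − (-4)|/|n| = 22/√97.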